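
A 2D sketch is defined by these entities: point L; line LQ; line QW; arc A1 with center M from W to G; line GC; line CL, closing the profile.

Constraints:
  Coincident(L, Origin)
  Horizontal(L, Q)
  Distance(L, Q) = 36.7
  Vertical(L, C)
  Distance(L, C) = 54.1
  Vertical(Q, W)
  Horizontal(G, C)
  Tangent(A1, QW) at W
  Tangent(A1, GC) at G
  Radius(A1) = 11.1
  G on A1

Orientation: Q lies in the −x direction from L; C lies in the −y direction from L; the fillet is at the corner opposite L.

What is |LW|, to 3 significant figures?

56.5

The virtual corner opposite L is at (-36.7, -54.1). The tangent condition forces MW to be normal to QW and since A1 is tangent to GC there, MG ⟂ GC, with radius 11.1, so the center M sits 11.1 in from both sides at M = (-25.6, -43.0). That places the tangent points at W = (-36.7, -43.0) on QW and G = (-25.6, -54.1) on GC. Then |LW| = |W − L| = 56.5.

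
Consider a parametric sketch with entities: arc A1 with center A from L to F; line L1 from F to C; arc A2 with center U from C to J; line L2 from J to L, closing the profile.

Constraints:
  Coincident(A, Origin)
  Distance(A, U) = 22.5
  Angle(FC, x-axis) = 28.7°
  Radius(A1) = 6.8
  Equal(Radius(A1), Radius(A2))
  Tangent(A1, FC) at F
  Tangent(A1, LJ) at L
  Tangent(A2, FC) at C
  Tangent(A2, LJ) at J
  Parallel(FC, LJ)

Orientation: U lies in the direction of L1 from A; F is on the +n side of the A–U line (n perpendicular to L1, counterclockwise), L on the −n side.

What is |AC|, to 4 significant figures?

23.51

The slot axis is L1's direction at 28.7°, so u = (cos 28.7°, sin 28.7°) = (0.8771, 0.4802) and n = (−sin 28.7°, cos 28.7°) = (-0.4802, 0.8771). A is at the origin and U lies 22.5 along u from A, so U = 22.5·u = (19.74, 10.81). Tangency of A1 to both parallel lines with radius 6.8 puts F and L at A ± 6.8·n: F = (-3.266, 5.965), L = (3.266, -5.965). Equal radii place C and J the same way about U: C = U + 6.8·n = (16.47, 16.77), J = U − 6.8·n = (23.00, 4.840). Then |AC| = |C − A| = 23.51.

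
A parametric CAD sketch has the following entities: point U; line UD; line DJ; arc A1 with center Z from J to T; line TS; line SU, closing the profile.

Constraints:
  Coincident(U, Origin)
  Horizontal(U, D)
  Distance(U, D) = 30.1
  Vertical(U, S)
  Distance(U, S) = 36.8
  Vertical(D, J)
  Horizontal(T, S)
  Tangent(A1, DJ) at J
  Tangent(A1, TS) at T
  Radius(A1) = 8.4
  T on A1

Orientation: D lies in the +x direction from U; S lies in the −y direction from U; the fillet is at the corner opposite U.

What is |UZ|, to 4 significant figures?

35.74

U is at the origin; U and D share the same y with |UD| = 30.1 and D on the +x side, so D = (30.10, 0.000). U and S share the same x with |US| = 36.8 and S on the −y side, so S = (0.000, -36.80). The virtual corner opposite U is at (30.10, -36.80). Since A1 is tangent to DJ there, ZJ ⟂ DJ and A1 meets TS tangentially, so ZT is at right angles to TS, with radius 8.4, so the center Z sits 8.4 in from both sides at Z = (21.70, -28.40). Then |UZ| = |Z − U| = 35.74.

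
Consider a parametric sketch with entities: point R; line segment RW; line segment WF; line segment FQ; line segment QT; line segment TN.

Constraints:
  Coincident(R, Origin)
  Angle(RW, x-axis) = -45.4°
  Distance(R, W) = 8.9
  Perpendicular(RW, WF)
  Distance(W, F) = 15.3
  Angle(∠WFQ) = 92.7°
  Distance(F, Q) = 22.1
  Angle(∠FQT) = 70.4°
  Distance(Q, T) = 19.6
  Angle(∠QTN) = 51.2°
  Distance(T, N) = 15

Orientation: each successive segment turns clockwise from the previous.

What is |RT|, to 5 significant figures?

7.8572

∠WFQ = 92.7° gives FQ at 137.30° from the x-axis; with |FQ| = 22.1, Q = (-20.886, -2.0926). ∠FQT = 70.4° gives QT at 27.700° from the x-axis; with |QT| = 19.6, T = (-3.5327, 7.0183). Then |RT| = |T − R| = 7.8572.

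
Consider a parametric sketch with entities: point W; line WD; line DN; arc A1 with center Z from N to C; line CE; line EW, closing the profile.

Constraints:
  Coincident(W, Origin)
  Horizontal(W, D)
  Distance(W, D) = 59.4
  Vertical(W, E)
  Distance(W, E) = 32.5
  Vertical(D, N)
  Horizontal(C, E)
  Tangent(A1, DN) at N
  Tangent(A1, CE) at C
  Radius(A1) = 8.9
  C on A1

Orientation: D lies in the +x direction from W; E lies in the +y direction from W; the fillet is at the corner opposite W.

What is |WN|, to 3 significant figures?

63.9

W is at the origin; WD is horizontal with |WD| = 59.4 and D on the +x side, so D = (59.4, 0.00). WE is vertical with |WE| = 32.5 and E on the +y side, so E = (0.00, 32.5). The virtual corner opposite W is at (59.4, 32.5). The tangent condition forces ZN to be normal to DN and A1 meets CE tangentially, so ZC is at right angles to CE, with radius 8.9, so the center Z sits 8.9 in from both sides at Z = (50.5, 23.6). That places the tangent points at N = (59.4, 23.6) on DN and C = (50.5, 32.5) on CE. Then |WN| = |N − W| = 63.9.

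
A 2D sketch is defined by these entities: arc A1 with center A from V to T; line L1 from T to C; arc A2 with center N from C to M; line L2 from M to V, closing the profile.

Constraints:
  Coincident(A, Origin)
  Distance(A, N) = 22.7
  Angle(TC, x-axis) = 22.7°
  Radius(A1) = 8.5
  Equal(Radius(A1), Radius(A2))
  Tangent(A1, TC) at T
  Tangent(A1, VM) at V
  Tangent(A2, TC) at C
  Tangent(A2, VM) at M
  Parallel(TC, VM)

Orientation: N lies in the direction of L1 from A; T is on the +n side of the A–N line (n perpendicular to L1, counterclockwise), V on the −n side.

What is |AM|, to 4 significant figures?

24.24

The slot axis is L1's direction at 22.7°, so u = (cos 22.7°, sin 22.7°) = (0.9225, 0.3859) and n = (−sin 22.7°, cos 22.7°) = (-0.3859, 0.9225). A is at the origin and N lies 22.7 along u from A, so N = 22.7·u = (20.94, 8.760). Tangency of A1 to both parallel lines with radius 8.5 puts T and V at A ± 8.5·n: T = (-3.280, 7.842), V = (3.280, -7.842). Equal radii place C and M the same way about N: C = N + 8.5·n = (17.66, 16.60), M = N − 8.5·n = (24.22, 0.9185). Then |AM| = |M − A| = 24.24.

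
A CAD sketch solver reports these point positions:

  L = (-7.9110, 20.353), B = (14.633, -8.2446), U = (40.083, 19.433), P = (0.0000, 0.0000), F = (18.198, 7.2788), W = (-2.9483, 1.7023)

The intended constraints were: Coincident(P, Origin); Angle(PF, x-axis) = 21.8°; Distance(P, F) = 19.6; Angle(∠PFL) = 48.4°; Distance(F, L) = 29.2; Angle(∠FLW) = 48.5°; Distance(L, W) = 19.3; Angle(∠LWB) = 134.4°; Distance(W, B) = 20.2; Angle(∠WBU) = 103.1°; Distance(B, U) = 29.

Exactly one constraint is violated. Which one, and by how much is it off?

Distance(B, U) = 29 — off by 8.60.

P = (0.00, 0.00) ✓; PF at 21.80° ✓; |PF| = 19.60 ✓; ∠PFL = 48.40° ✓; |FL| = 29.20 ✓; ∠FLW = 48.50° ✓; |LW| = 19.30 ✓; ∠LWB = 134.4° ✓; |WB| = 20.20 ✓; ∠WBU = 103.1° ✓; |BU| = 37.60 ✗.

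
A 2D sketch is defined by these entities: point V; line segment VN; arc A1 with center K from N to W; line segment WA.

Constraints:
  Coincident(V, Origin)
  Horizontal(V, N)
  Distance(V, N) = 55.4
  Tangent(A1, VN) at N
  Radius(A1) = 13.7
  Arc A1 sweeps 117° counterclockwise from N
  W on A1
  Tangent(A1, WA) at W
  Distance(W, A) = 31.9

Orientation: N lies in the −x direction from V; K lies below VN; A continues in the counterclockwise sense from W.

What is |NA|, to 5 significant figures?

48.396

V is at the origin; V and N share the same y with |VN| = 55.4 and N on the −x side, so N = (-55.400, 0.0000). Since A1 is tangent to VN there, KN ⟂ VN, so K = N + (0, -13.7) = (-55.400, -13.700). On A1, N sits at bearing 90° from K; a 117° counterclockwise sweep puts W at bearing 207°, so W = K + 13.7·(cos 207°, sin 207°) = (-67.607, -19.920). Tangency of A1 to WA means the radius KW is perpendicular to WA, so WA runs along (−sin 207°, cos 207°); with |WA| = 31.9, A = (-53.124, -48.343). Then |NA| = |A − N| = 48.396.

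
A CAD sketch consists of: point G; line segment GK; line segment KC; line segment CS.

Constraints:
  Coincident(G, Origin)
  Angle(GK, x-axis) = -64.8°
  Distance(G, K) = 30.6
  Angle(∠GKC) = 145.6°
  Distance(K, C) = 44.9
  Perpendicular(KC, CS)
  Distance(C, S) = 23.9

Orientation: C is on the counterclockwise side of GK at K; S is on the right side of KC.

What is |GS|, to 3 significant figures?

81.3

G is at the origin; GK runs at -64.8° with length 30.6, so K = 30.6·(cos -64.8°, sin -64.8°) = (13.0, -27.7). ∠GKC = 145.6°, so KC runs at -64.8° + (180° − 145.6°) = -30.4° from the x-axis; with |KC| = 44.9, C = K + 44.9·(cos -30.4°, sin -30.4°) = (51.8, -50.4). KC ⟂ CS; with |CS| = 23.9 on the right of KC, S = C + 23.9·(-0.506, -0.863) = (39.7, -71.0). Then |GS| = |S − G| = 81.3.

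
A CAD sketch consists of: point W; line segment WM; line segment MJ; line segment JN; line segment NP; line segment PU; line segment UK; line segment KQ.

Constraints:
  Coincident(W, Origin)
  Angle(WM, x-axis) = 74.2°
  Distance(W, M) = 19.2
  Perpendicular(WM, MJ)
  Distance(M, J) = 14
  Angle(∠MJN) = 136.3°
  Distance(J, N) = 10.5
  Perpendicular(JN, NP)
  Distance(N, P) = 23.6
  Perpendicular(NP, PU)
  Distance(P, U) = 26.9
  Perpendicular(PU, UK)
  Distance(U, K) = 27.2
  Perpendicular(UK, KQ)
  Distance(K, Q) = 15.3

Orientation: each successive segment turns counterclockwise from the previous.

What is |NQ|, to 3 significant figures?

12.1

The perpendicularity gives UK at right angles to PU, so UK runs at 118°; with |UK| = 27.2, K = (4.57, 33.1). UK is perpendicular to KQ, so KQ runs at -152°; with |KQ| = 15.3, Q = (-8.96, 26.0). Then |NQ| = |Q − N| = 12.1.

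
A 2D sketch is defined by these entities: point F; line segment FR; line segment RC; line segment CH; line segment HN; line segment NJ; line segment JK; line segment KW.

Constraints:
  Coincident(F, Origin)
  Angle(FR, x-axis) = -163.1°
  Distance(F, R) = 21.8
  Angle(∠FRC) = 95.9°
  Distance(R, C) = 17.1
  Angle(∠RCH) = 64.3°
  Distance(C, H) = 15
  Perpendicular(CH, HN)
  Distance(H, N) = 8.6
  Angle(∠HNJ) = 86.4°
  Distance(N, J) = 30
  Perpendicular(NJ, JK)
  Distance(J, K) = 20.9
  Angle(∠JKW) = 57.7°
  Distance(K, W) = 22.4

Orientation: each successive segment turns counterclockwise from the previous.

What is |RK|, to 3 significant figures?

36.3

∠HNJ = 86.4° gives NJ at -140° from the x-axis; with |NJ| = 30.0, J = (-33.6, -26.7). NJ is perpendicular to JK, so JK runs at -49.7°; with |JK| = 20.9, K = (-20.1, -42.6). Then |RK| = |K − R| = 36.3.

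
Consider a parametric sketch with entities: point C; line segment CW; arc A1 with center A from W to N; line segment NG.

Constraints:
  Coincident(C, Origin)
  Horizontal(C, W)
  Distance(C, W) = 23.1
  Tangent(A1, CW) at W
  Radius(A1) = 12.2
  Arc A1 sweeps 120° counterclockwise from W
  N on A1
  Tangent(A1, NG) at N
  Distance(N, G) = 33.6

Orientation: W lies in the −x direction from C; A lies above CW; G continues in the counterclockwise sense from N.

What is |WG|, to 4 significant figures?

47.81

C is at the origin; C and W share the same y with |CW| = 23.1 and W on the −x side, so W = (-23.10, 0.000). Since A1 is tangent to CW there, AW ⟂ CW, so A = W + (0, 12.2) = (-23.10, 12.20). On A1, W sits at bearing -90° from A; a 120° counterclockwise sweep puts N at bearing 30°, so N = A + 12.2·(cos 30°, sin 30°) = (-12.53, 18.30). Since A1 is tangent to NG there, AN ⟂ NG, so NG runs along (−sin 30°, cos 30°); with |NG| = 33.6, G = (-29.33, 47.40). Then |WG| = |G − W| = 47.81.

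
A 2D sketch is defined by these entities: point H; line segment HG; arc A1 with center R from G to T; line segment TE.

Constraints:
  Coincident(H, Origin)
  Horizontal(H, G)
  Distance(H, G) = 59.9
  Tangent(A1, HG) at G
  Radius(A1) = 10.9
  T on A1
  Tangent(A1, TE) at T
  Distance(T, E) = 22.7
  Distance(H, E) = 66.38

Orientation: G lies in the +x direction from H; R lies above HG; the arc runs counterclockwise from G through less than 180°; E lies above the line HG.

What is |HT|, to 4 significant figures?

70.95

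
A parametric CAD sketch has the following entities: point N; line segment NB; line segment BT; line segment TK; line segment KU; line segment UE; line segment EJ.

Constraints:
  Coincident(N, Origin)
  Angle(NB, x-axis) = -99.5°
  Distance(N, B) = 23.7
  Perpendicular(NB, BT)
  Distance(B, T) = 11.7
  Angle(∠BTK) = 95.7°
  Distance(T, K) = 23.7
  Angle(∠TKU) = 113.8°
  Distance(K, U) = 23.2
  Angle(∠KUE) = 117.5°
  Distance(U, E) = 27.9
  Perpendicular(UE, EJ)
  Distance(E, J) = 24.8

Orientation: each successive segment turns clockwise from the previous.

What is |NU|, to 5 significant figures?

12.866

N is at the origin; NB runs at -99.5° with length 23.7, so B = (-3.9116, -23.375). NB ⟂ BT, so BT runs at 170.50°; with |BT| = 11.7, T = (-15.451, -21.444). ∠BTK = 95.7° gives TK at 86.200° from the x-axis; with |TK| = 23.7, K = (-13.880, 2.2040). ∠TKU = 113.8° gives KU at 20.000° from the x-axis; with |KU| = 23.2, U = (7.9204, 10.139). Then |NU| = |U − N| = 12.866.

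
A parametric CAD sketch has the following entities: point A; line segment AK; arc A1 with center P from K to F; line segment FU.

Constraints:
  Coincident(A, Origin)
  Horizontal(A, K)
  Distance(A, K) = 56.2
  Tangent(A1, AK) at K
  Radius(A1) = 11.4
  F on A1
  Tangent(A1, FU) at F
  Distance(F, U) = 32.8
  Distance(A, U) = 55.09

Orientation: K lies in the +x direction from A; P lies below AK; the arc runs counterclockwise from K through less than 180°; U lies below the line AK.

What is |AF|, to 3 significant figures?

46.0

Checks: |PF| = 11.40 ✓; ∠(PF, FU) = 90.00° ✓; |FU| = 32.80 ✓; |AU| = 55.09 ✓.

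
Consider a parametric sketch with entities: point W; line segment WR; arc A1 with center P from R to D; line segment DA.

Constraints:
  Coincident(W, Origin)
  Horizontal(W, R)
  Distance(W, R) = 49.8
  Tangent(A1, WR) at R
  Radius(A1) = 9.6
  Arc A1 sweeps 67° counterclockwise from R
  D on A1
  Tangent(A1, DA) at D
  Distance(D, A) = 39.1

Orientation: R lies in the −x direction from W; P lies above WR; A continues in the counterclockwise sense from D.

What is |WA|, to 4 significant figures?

49.10

W is at the origin; WR is horizontal with |WR| = 49.8 and R on the −x side, so R = (-49.80, 0.000). The tangent condition forces PR to be normal to WR, so P = R + (0, 9.6) = (-49.80, 9.600). On A1, R sits at bearing -90° from P; a 67° counterclockwise sweep puts D at bearing -23°, so D = P + 9.6·(cos -23°, sin -23°) = (-40.96, 5.849). A1 meets DA tangentially, so PD is at right angles to DA, so DA runs along (−sin -23°, cos -23°); with |DA| = 39.1, A = (-25.69, 41.84). Then |WA| = |A − W| = 49.10.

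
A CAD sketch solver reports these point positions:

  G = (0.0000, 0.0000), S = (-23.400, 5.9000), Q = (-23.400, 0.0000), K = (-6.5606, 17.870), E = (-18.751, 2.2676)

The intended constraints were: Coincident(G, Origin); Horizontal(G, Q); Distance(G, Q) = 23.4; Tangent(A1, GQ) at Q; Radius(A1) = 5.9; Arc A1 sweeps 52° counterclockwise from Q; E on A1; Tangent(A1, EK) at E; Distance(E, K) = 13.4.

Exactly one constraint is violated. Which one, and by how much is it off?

Distance(E, K) = 13.4 — off by 6.40.

G = (0.00, 0.00) ✓; G.y = 0.00, Q.y = 0.00 ✓; |GQ| = 23.40 ✓; ∠(SQ, QG) = 90.00° ✓; |SQ| = 5.900 ✓; bearing(S→E) − bearing(S→Q) = 52.00° ✓; |SE| = 5.900 ✓; ∠(SE, EK) = 90.00° ✓; |EK| = 19.80 ✗.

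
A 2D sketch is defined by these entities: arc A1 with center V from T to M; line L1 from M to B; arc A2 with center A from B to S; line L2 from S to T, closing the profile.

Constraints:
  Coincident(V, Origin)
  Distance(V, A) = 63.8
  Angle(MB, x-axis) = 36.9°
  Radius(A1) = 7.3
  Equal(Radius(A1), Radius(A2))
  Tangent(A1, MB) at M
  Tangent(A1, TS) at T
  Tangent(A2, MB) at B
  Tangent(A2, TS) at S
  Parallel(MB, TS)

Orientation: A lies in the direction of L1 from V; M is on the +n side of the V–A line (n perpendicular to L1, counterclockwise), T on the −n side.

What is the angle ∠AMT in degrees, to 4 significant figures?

83.47°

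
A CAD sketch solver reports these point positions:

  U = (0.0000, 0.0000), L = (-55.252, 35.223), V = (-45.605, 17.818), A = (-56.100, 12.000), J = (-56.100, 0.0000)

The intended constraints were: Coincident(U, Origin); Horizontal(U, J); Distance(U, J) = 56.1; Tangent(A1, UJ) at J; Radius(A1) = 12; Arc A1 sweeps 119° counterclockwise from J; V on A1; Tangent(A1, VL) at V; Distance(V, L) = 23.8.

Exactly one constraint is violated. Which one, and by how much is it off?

Distance(V, L) = 23.8 — off by 3.90.

U = (0.00, 0.00) ✓; U.y = 0.00, J.y = 0.00 ✓; |UJ| = 56.10 ✓; ∠(AJ, JU) = 90.00° ✓; |AJ| = 12.00 ✓; bearing(A→V) − bearing(A→J) = 119.0° ✓; |AV| = 12.00 ✓; ∠(AV, VL) = 90.00° ✓; |VL| = 19.90 ✗.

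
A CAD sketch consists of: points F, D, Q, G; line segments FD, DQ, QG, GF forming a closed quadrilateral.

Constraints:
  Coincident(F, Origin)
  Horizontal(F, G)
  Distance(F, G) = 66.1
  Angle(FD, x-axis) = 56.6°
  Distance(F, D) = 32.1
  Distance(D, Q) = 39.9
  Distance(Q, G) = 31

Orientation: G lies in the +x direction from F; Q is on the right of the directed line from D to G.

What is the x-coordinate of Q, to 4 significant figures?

36.29

F is at the origin; F and G share the same y with |FG| = 66.1 and G in +x, so G = (66.1, 0). FD runs at 56.6° with |FD| = 32.1, so D = (17.67, 26.80). Q is determined by |DQ| = 39.9 and |QG| = 31.0 together: it lies at the intersection of circle(D, 39.9) and circle(G, 31.0). With |DG| = 55.35, the foot of the radical line on DG is 33.38 from D and the perpendicular offset is √(39.9² − 33.38²) = 21.87. Taking the right-of-DG solution: Q = (36.29, -8.493).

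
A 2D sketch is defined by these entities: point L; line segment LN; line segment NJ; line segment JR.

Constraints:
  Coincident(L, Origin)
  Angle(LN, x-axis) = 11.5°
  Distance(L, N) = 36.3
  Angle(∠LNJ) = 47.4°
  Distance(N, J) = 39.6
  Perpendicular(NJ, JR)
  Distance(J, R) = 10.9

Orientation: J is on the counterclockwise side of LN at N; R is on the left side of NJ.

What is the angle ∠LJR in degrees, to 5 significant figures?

29.356°

L is at the origin; LN runs at 11.5° with length 36.3, so N = 36.3·(cos 11.5°, sin 11.5°) = (35.571, 7.2371). ∠LNJ = 47.4°, so NJ runs at 11.5° + (180° − 47.4°) = 144.10° from the x-axis; with |NJ| = 39.6, J = N + 39.6·(cos 144.10°, sin 144.10°) = (3.4936, 30.457). NJ ⟂ JR; with |JR| = 10.9 on the left of NJ, R = J + 10.9·(-0.58637, -0.81004) = (-2.8978, 21.628). Then cos ∠LJR = JL·JR / (|JL||JR|), giving 29.356°.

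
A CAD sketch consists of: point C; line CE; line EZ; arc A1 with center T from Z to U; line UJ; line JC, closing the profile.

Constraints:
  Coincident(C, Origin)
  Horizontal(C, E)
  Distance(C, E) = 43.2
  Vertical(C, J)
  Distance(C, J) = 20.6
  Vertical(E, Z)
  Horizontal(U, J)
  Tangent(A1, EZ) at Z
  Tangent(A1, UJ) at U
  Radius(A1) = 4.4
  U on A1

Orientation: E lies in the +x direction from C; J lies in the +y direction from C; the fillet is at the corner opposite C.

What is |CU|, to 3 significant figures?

43.9

C is at the origin; C and E share the same y with |CE| = 43.2 and E on the +x side, so E = (43.2, 0.00). CJ is vertical with |CJ| = 20.6 and J on the +y side, so J = (0.00, 20.6). The virtual corner opposite C is at (43.2, 20.6). Since A1 is tangent to EZ there, TZ ⟂ EZ and the tangent condition forces TU to be normal to UJ, with radius 4.4, so the center T sits 4.4 in from both sides at T = (38.8, 16.2). That places the tangent points at Z = (43.2, 16.2) on EZ and U = (38.8, 20.6) on UJ. Then |CU| = |U − C| = 43.9.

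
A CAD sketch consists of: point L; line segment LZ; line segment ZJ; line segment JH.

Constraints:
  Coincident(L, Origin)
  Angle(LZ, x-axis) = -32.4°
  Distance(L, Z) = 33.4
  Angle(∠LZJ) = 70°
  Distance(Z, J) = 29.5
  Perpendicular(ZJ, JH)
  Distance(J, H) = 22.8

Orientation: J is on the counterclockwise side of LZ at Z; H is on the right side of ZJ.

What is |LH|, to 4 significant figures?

57.12

L is at the origin; LZ runs at -32.4° with length 33.4, so Z = 33.4·(cos -32.4°, sin -32.4°) = (28.20, -17.90). ∠LZJ = 70.0°, so ZJ runs at -32.4° + (180° − 70.0°) = 77.60° from the x-axis; with |ZJ| = 29.5, J = Z + 29.5·(cos 77.60°, sin 77.60°) = (34.54, 10.92). ZJ ⟂ JH; with |JH| = 22.8 on the right of ZJ, H = J + 22.8·(0.9767, -0.2147) = (56.80, 6.019). Then |LH| = |H − L| = 57.12.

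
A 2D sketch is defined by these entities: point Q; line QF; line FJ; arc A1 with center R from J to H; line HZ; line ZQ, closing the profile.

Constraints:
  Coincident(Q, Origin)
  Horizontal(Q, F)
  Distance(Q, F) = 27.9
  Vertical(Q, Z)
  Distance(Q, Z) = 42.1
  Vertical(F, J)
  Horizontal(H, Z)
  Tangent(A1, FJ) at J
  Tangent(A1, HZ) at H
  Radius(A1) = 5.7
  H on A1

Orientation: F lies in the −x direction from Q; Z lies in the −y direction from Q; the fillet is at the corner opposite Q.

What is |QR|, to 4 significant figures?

42.64

Q is at the origin; Q and F share the same y with |QF| = 27.9 and F on the −x side, so F = (-27.90, 0.000). QZ is vertical with |QZ| = 42.1 and Z on the −y side, so Z = (0.000, -42.10). The virtual corner opposite Q is at (-27.90, -42.10). The tangent condition forces RJ to be normal to FJ and A1 meets HZ tangentially, so RH is at right angles to HZ, with radius 5.7, so the center R sits 5.7 in from both sides at R = (-22.20, -36.40). Then |QR| = |R − Q| = 42.64.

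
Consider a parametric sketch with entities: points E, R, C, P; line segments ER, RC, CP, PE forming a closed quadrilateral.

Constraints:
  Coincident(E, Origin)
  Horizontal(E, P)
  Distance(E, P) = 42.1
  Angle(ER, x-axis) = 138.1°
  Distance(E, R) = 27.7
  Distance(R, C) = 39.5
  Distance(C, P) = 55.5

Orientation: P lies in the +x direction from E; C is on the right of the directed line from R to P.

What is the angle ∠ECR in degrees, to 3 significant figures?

42.6°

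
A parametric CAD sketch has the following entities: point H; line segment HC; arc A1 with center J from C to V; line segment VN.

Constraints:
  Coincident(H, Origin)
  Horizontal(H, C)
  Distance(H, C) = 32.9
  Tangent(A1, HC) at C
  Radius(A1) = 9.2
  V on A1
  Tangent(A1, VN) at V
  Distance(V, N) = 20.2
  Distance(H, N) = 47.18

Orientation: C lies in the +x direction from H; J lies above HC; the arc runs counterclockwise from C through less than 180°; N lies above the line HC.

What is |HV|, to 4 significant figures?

43.35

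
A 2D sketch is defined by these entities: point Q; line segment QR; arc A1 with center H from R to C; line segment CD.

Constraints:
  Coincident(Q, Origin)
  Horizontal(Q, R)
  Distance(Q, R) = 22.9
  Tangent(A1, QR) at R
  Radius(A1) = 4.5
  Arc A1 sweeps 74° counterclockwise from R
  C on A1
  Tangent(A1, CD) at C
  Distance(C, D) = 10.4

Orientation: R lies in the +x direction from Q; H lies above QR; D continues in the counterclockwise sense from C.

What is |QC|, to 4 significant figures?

27.42

Since A1 is tangent to QR there, HR ⟂ QR, so H = R + (0, 4.5) = (22.90, 4.500). On A1, R sits at bearing -90° from H; a 74° counterclockwise sweep puts C at bearing -16°, so C = H + 4.5·(cos -16°, sin -16°) = (27.23, 3.260). Then |QC| = |C − Q| = 27.42.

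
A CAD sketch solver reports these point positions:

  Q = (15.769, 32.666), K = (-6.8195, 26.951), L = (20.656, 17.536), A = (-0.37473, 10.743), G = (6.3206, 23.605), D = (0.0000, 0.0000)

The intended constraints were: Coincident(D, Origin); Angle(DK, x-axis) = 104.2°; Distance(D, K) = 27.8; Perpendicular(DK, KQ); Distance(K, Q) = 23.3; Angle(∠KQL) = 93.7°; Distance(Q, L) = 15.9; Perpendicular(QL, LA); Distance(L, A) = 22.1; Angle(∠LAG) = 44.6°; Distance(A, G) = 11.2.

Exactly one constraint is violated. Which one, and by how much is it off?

Distance(A, G) = 11.2 — off by 3.30.

D = (0.00, 0.00) ✓; DK at 104.2° ✓; |DK| = 27.80 ✓; ∠(DK, KQ) = 90.00° ✓; |KQ| = 23.30 ✓; ∠KQL = 93.70° ✓; |QL| = 15.90 ✓; ∠(QL, LA) = 90.00° ✓; |LA| = 22.10 ✓; ∠LAG = 44.60° ✓; |AG| = 14.50 ✗.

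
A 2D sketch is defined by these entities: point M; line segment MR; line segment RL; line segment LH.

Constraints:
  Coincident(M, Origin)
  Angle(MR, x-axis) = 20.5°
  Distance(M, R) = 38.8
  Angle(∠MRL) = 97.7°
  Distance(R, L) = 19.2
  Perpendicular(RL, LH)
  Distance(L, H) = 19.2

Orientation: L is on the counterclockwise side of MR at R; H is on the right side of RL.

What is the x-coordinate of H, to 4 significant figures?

50.81

M is at the origin; MR runs at 20.5° with length 38.8, so R = 38.8·(cos 20.5°, sin 20.5°) = (36.34, 13.59). ∠MRL = 97.7°, so RL runs at 20.5° + (180° − 97.7°) = 102.8° from the x-axis; with |RL| = 19.2, L = R + 19.2·(cos 102.8°, sin 102.8°) = (32.09, 32.31). RL is perpendicular to LH; with |LH| = 19.2 on the right of RL, H = L + 19.2·(0.9751, 0.2215) = (50.81, 36.56). So H.x = 50.81.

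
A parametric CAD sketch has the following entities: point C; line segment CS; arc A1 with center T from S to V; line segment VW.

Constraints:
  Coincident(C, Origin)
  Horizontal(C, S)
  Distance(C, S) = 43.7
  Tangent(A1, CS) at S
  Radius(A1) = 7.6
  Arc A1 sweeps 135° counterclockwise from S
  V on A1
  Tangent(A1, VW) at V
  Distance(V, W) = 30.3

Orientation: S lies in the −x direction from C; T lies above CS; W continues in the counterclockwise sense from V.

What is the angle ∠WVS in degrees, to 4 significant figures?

112.5°

C is at the origin; C and S share the same y with |CS| = 43.7 and S on the −x side, so S = (-43.70, 0.000). Tangency of A1 to CS means the radius TS is perpendicular to CS, so T = S + (0, 7.6) = (-43.70, 7.600). On A1, S sits at bearing -90° from T; a 135° counterclockwise sweep puts V at bearing 45°, so V = T + 7.6·(cos 45°, sin 45°) = (-38.33, 12.97). Tangency of A1 to VW means the radius TV is perpendicular to VW, so VW runs along (−sin 45°, cos 45°); with |VW| = 30.3, W = (-59.75, 34.40). Then cos ∠WVS = VW·VS / (|VW||VS|), giving 112.5°.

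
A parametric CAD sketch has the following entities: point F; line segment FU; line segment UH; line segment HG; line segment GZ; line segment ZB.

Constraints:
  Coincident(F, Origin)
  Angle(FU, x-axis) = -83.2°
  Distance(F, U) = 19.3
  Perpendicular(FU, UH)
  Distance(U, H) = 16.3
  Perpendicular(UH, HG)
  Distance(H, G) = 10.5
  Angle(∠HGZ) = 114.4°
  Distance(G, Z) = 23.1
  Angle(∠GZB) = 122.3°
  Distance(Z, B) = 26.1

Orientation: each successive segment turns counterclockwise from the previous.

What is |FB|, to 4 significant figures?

29.83

F is at the origin; FU runs at -83.2° with length 19.3, so U = (2.285, -19.16). FU ⟂ UH, so UH runs at 6.800°; with |UH| = 16.3, H = (18.47, -17.23). UH is perpendicular to HG, so HG runs at 96.80°; with |HG| = 10.5, G = (17.23, -6.808). ∠HGZ = 114.4° gives GZ at 162.4° from the x-axis; with |GZ| = 23.1, Z = (-4.791, 0.1766). ∠GZB = 122.3° gives ZB at -139.9° from the x-axis; with |ZB| = 26.1, B = (-24.76, -16.63). Then |FB| = |B − F| = 29.83.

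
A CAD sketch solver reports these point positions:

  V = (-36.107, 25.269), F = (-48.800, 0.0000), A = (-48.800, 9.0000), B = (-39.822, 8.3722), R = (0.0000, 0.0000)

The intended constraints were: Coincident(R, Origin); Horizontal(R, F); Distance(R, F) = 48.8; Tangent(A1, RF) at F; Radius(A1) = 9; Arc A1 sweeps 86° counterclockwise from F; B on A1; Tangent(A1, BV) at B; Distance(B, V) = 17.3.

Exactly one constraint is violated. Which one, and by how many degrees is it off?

Tangent(A1, BV) at B — off by 8.40°.

R = (0.00, 0.00) ✓; R.y = 0.00, F.y = 0.00 ✓; |RF| = 48.80 ✓; ∠(AF, FR) = 90.00° ✓; |AF| = 9.000 ✓; bearing(A→B) − bearing(A→F) = 86.00° ✓; |AB| = 9.000 ✓; ∠(AB, BV) = 98.40° ✗; |BV| = 17.30 ✓.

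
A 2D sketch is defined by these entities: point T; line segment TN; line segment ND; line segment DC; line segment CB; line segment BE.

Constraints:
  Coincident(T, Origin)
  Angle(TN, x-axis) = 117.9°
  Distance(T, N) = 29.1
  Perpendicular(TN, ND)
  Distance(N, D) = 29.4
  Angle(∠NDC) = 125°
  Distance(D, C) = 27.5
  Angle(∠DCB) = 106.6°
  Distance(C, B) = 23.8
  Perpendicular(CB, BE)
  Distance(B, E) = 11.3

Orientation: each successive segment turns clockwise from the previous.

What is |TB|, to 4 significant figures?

32.70

∠NDC = 125.0° gives DC at -27.10° from the x-axis; with |DC| = 27.5, C = (36.85, 26.95). ∠DCB = 106.6° gives CB at -100.5° from the x-axis; with |CB| = 23.8, B = (32.51, 3.546). Then |TB| = |B − T| = 32.70.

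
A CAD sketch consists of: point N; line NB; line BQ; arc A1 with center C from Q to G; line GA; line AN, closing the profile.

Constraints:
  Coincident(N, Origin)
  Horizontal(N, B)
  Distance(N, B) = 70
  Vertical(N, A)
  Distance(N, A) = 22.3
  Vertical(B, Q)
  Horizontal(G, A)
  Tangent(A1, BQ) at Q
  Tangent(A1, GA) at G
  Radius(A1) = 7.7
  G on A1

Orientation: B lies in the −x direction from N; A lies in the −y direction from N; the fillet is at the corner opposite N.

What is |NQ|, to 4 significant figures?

71.51

N is at the origin; NB is horizontal with |NB| = 70.0 and B on the −x side, so B = (-70.00, 0.000). NA is vertical with |NA| = 22.3 and A on the −y side, so A = (0.000, -22.30). The virtual corner opposite N is at (-70.00, -22.30). Since A1 is tangent to BQ there, CQ ⟂ BQ and A1 meets GA tangentially, so CG is at right angles to GA, with radius 7.7, so the center C sits 7.7 in from both sides at C = (-62.30, -14.60). That places the tangent points at Q = (-70.00, -14.60) on BQ and G = (-62.30, -22.30) on GA. Then |NQ| = |Q − N| = 71.51.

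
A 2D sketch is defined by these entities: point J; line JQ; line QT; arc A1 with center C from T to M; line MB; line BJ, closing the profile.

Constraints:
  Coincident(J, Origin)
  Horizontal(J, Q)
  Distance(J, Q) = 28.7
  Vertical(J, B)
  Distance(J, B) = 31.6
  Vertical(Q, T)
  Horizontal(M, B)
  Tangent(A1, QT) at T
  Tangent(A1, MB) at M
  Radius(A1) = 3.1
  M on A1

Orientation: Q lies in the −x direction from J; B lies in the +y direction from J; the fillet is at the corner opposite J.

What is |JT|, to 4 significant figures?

40.45

J is at the origin; JQ is horizontal with |JQ| = 28.7 and Q on the −x side, so Q = (-28.70, 0.000). J and B share the same x with |JB| = 31.6 and B on the +y side, so B = (0.000, 31.60). The virtual corner opposite J is at (-28.70, 31.60). The tangent condition forces CT to be normal to QT and since A1 is tangent to MB there, CM ⟂ MB, with radius 3.1, so the center C sits 3.1 in from both sides at C = (-25.60, 28.50). That places the tangent points at T = (-28.70, 28.50) on QT and M = (-25.60, 31.60) on MB. Then |JT| = |T − J| = 40.45.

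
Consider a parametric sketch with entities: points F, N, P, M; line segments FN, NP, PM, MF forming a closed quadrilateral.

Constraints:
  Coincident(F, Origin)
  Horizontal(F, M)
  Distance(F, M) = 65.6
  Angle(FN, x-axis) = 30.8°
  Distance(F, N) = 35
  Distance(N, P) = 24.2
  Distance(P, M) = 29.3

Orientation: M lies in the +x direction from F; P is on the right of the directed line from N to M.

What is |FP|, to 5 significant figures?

37.171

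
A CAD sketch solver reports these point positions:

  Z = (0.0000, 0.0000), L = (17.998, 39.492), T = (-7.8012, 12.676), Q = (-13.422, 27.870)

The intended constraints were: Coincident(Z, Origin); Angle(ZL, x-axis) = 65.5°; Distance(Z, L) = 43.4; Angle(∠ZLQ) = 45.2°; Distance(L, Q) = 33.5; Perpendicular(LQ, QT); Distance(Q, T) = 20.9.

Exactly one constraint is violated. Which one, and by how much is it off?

Distance(Q, T) = 20.9 — off by 4.70.

Z = (0.00, 0.00) ✓; ZL at 65.50° ✓; |ZL| = 43.40 ✓; ∠ZLQ = 45.20° ✓; |LQ| = 33.50 ✓; ∠(LQ, QT) = 90.00° ✓; |QT| = 16.20 ✗.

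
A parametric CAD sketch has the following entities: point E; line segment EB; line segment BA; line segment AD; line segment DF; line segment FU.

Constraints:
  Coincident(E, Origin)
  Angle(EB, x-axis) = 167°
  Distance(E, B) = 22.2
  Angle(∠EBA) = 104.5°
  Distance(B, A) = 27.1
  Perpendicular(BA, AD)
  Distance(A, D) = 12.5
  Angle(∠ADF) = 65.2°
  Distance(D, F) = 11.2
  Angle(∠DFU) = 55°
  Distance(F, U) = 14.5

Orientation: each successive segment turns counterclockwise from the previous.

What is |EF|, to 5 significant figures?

26.331

The perpendicularity gives AD at right angles to BA, so AD runs at -27.500°; with |AD| = 12.5, D = (-23.057, -24.816). ∠ADF = 65.2° gives DF at 87.300° from the x-axis; with |DF| = 11.2, F = (-22.529, -13.628). Then |EF| = |F − E| = 26.331.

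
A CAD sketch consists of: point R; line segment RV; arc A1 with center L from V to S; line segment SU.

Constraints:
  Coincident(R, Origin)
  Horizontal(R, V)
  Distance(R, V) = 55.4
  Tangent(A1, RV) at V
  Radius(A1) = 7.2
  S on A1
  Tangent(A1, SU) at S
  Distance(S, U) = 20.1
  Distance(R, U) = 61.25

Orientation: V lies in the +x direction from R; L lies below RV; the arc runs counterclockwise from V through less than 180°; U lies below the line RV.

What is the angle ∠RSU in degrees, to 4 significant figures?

117.3°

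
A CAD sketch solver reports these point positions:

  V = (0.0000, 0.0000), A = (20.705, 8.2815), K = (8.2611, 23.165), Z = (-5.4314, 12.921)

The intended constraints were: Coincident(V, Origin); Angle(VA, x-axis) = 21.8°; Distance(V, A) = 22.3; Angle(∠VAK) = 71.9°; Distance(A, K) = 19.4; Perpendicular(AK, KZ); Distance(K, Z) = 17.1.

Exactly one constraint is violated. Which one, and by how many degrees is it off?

Perpendicular(AK, KZ) — off by 3.10°.

V = (0.00, 0.00) ✓; VA at 21.80° ✓; |VA| = 22.30 ✓; ∠VAK = 71.90° ✓; |AK| = 19.40 ✓; ∠(AK, KZ) = 86.90° ✗; |KZ| = 17.10 ✓.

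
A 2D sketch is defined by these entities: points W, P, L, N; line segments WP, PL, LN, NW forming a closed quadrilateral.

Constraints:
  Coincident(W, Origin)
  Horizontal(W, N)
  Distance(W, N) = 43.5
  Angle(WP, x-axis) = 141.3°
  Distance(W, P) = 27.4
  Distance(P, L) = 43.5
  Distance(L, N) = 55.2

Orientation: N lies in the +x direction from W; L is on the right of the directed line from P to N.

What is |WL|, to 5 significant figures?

24.529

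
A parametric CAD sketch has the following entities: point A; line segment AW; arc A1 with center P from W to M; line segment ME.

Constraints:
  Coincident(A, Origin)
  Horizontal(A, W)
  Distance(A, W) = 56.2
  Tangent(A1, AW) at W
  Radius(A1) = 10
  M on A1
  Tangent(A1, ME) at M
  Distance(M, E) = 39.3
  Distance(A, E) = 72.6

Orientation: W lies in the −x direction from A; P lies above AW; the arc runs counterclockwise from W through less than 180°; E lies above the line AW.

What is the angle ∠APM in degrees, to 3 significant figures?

18.8°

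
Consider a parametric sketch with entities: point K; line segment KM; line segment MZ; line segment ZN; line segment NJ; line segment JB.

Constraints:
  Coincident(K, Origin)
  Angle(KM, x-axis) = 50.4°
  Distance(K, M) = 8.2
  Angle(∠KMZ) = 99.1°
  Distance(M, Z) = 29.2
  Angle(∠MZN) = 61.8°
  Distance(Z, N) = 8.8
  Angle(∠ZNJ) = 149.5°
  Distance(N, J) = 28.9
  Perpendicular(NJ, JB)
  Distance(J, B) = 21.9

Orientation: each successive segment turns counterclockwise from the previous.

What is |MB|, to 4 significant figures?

11.75

K is at the origin; KM runs at 50.4° with length 8.2, so M = (5.227, 6.318). ∠KMZ = 99.1° gives MZ at 131.3° from the x-axis; with |MZ| = 29.2, Z = (-14.05, 28.26). ∠MZN = 61.8° gives ZN at -110.5° from the x-axis; with |ZN| = 8.8, N = (-17.13, 20.01). ∠ZNJ = 149.5° gives NJ at -80.00° from the x-axis; with |NJ| = 28.9, J = (-12.11, -8.449). The perpendicularity gives JB at right angles to NJ, so JB runs at 10.00°; with |JB| = 21.9, B = (9.459, -4.646). Then |MB| = |B − M| = 11.75.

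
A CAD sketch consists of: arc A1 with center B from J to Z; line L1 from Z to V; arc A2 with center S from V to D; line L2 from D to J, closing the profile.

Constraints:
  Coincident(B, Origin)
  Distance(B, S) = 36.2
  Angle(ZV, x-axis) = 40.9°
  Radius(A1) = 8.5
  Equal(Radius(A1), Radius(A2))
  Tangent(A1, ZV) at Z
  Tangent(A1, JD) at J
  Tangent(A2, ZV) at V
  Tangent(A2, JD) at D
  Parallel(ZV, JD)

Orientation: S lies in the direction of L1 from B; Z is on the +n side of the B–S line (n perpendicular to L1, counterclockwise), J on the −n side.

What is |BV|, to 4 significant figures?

37.18

The slot axis is L1's direction at 40.9°, so u = (cos 40.9°, sin 40.9°) = (0.7559, 0.6547) and n = (−sin 40.9°, cos 40.9°) = (-0.6547, 0.7559). B is at the origin and S lies 36.2 along u from B, so S = 36.2·u = (27.36, 23.70). Tangency of A1 to both parallel lines with radius 8.5 puts Z and J at B ± 8.5·n: Z = (-5.565, 6.425), J = (5.565, -6.425). Equal radii place V and D the same way about S: V = S + 8.5·n = (21.80, 30.13), D = S − 8.5·n = (32.93, 17.28). Then |BV| = |V − B| = 37.18.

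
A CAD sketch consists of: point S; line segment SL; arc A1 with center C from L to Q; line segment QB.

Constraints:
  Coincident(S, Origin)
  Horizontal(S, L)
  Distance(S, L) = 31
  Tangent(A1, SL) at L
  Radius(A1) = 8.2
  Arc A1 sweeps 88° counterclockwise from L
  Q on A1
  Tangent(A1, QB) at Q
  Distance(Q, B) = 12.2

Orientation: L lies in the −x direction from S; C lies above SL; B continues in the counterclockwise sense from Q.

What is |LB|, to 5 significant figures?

21.877

S is at the origin; SL is horizontal with |SL| = 31.0 and L on the −x side, so L = (-31.000, 0.0000). A1 meets SL tangentially, so CL is at right angles to SL, so C = L + (0, 8.2) = (-31.000, 8.2000). On A1, L sits at bearing -90° from C; an 88° counterclockwise sweep puts Q at bearing -2°, so Q = C + 8.2·(cos -2°, sin -2°) = (-22.805, 7.9138). Tangency of A1 to QB means the radius CQ is perpendicular to QB, so QB runs along (−sin -2°, cos -2°); with |QB| = 12.2, B = (-22.379, 20.106). Then |LB| = |B − L| = 21.877.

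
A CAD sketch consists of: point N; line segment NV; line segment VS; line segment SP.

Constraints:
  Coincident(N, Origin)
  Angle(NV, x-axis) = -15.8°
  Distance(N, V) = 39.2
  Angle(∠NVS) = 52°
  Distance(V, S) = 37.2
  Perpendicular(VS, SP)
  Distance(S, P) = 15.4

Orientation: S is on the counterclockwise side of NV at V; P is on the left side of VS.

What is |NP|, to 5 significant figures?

20.265

N is at the origin; NV runs at -15.8° with length 39.2, so V = 39.2·(cos -15.8°, sin -15.8°) = (37.719, -10.673). ∠NVS = 52.0°, so VS runs at -15.8° + (180° − 52.0°) = 112.20° from the x-axis; with |VS| = 37.2, S = V + 37.2·(cos 112.20°, sin 112.20°) = (23.663, 23.769). VS is perpendicular to SP; with |SP| = 15.4 on the left of VS, P = S + 15.4·(-0.92587, -0.37784) = (9.4049, 17.950). Then |NP| = |P − N| = 20.265.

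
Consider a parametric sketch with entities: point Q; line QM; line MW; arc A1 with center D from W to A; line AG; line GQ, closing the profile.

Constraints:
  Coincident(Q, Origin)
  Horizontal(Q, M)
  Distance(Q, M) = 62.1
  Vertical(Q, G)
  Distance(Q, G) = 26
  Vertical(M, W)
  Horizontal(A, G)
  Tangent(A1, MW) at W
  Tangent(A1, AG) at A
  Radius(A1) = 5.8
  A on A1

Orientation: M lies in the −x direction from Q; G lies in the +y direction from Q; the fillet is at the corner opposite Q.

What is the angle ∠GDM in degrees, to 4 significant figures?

111.9°

Q is at the origin; QM is horizontal with |QM| = 62.1 and M on the −x side, so M = (-62.10, 0.000). QG is vertical with |QG| = 26.0 and G on the +y side, so G = (0.000, 26.00). The virtual corner opposite Q is at (-62.10, 26.00). A1 meets MW tangentially, so DW is at right angles to MW and tangency of A1 to AG means the radius DA is perpendicular to AG, with radius 5.8, so the center D sits 5.8 in from both sides at D = (-56.30, 20.20). Then cos ∠GDM = DG·DM / (|DG||DM|), giving 111.9°.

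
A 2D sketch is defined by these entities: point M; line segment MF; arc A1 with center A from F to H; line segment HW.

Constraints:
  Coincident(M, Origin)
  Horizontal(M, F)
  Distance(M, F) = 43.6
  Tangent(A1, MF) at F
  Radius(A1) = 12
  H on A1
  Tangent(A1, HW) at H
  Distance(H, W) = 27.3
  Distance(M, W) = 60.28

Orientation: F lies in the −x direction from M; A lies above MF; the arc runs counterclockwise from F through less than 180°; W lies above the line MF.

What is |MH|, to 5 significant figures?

36.642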